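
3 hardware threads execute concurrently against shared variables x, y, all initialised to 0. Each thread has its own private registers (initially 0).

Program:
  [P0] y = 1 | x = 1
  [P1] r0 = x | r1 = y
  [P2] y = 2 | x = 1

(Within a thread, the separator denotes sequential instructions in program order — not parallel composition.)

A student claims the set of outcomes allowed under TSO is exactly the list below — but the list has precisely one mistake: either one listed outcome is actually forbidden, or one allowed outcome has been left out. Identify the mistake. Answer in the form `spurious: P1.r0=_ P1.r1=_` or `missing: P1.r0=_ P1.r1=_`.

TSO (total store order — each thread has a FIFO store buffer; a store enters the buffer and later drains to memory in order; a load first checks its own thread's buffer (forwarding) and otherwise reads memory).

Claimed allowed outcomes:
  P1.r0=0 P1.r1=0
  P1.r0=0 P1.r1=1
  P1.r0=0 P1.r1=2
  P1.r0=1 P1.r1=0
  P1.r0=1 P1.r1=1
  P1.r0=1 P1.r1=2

spurious: P1.r0=1 P1.r1=0

outcome vector order: (P1.r0,P1.r1)
under TSO → <0 0>; <0 1>; <0 2>; <1 1>; <1 2>
claimed∖TSO = {<1 0>}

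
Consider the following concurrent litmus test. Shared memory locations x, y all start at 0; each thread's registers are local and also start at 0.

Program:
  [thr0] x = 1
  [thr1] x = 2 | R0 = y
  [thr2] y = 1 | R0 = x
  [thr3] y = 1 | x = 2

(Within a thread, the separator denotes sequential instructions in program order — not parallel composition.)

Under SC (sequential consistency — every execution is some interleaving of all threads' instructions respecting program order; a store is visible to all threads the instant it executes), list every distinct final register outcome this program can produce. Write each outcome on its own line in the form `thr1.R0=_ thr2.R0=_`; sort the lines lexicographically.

thr1.R0=0 thr2.R0=1
thr1.R0=0 thr2.R0=2
thr1.R0=1 thr2.R0=0
thr1.R0=1 thr2.R0=1
thr1.R0=1 thr2.R0=2

outcome vector order: (thr1.R0,thr2.R0)
|SC outcomes| = 5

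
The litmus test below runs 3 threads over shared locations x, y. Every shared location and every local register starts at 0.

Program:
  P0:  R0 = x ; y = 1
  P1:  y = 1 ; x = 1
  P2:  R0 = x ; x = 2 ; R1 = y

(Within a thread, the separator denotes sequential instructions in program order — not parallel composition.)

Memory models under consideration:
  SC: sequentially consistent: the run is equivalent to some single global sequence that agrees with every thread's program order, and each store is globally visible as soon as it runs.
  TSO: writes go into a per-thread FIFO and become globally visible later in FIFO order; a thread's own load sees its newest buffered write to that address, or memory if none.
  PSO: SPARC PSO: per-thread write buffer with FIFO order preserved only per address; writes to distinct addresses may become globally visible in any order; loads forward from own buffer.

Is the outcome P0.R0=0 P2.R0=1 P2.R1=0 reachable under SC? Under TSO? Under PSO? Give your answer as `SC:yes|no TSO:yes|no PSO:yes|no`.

outcome vector order: (P0.R0,P2.R0,P2.R1)
SC: 9 outcomes — {000 001 011 100 101 111 200 201 211}
TSO: 9 outcomes — {000 001 011 100 101 111 200 201 211}
PSO: 12 outcomes — {000 001 010 011 100 101 110 111 200 201 210 211}
target 010 ∈ {PSO}

SC:no TSO:no PSO:yes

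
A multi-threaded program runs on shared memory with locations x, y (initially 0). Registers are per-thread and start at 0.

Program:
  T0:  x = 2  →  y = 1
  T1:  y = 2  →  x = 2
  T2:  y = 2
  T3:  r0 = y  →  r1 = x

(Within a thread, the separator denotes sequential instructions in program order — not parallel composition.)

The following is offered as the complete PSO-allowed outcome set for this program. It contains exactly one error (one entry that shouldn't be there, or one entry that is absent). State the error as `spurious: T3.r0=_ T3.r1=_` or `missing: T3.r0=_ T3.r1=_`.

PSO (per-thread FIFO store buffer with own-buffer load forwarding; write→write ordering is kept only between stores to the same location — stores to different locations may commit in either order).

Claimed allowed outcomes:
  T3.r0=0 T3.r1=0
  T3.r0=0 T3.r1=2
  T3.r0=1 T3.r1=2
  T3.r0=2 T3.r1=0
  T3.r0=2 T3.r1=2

outcome vector order: (T3.r0,T3.r1)
PSO: 6 outcomes — {(0,0), (0,2), (1,0), (1,2), (2,0), (2,2)}
PSO∖claimed = {(1,0)}

missing: T3.r0=1 T3.r1=0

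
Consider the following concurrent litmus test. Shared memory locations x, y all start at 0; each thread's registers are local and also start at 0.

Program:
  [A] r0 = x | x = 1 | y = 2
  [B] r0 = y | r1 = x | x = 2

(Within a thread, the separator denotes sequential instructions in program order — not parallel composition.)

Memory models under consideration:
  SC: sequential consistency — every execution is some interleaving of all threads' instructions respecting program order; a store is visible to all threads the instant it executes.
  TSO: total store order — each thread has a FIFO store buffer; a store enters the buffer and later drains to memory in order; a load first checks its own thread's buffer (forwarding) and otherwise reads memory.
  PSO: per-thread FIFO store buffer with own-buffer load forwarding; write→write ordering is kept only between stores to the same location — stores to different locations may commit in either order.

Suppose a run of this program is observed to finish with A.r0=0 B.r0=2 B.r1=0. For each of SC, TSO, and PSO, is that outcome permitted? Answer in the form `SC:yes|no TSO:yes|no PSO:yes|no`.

outcome vector order: (A.r0,B.r0,B.r1)
under SC → (0,0,0), (0,0,1), (0,2,1), (2,0,0)
under TSO → (0,0,0), (0,0,1), (0,2,1), (2,0,0)
under PSO → (0,0,0), (0,0,1), (0,2,0), (0,2,1), (2,0,0)
target (0,2,0) ∈ {PSO}

SC:no TSO:no PSO:yes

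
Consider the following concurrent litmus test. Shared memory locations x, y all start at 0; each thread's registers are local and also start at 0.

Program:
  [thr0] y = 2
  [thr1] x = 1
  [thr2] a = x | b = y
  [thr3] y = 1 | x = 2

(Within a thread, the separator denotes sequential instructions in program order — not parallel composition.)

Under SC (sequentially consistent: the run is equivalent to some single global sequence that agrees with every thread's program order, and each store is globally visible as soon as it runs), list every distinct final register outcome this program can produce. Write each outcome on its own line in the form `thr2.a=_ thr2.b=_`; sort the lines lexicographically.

thr2.a=0 thr2.b=0
thr2.a=0 thr2.b=1
thr2.a=0 thr2.b=2
thr2.a=1 thr2.b=0
thr2.a=1 thr2.b=1
thr2.a=1 thr2.b=2
thr2.a=2 thr2.b=1
thr2.a=2 thr2.b=2

outcome vector order: (thr2.a,thr2.b)
|SC outcomes| = 8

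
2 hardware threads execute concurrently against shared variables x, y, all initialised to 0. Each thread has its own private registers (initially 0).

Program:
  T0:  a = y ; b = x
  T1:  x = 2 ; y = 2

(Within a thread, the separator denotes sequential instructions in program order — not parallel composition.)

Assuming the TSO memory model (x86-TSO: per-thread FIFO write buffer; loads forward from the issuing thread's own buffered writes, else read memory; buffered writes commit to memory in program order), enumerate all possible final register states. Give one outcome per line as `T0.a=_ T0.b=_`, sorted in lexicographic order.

outcome vector order: (T0.a,T0.b)
|TSO outcomes| = 3

T0.a=0 T0.b=0
T0.a=0 T0.b=2
T0.a=2 T0.b=2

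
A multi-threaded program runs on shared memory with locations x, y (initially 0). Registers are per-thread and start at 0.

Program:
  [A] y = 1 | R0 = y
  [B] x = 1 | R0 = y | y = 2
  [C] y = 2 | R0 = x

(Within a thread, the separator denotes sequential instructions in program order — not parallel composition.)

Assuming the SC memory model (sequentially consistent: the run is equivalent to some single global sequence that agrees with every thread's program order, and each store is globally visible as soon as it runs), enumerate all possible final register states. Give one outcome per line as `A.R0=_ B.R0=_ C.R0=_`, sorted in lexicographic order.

outcome vector order: (A.R0,B.R0,C.R0)
|SC outcomes| = 10

A.R0=1 B.R0=0 C.R0=1
A.R0=1 B.R0=1 C.R0=0
A.R0=1 B.R0=1 C.R0=1
A.R0=1 B.R0=2 C.R0=0
A.R0=1 B.R0=2 C.R0=1
A.R0=2 B.R0=0 C.R0=1
A.R0=2 B.R0=1 C.R0=0
A.R0=2 B.R0=1 C.R0=1
A.R0=2 B.R0=2 C.R0=0
A.R0=2 B.R0=2 C.R0=1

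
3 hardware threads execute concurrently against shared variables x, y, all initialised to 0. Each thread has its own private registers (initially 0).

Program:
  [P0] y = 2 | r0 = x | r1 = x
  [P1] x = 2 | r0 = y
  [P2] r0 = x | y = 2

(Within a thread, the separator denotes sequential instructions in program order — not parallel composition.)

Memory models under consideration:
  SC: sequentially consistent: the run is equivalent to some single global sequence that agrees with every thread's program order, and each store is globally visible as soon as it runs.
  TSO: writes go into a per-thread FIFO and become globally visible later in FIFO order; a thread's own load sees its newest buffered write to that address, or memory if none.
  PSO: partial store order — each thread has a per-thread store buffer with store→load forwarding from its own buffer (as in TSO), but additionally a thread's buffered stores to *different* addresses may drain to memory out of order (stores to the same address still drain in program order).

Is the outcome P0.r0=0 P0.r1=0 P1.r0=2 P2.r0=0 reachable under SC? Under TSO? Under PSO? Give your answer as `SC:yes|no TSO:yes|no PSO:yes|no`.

outcome vector order: (P0.r0,P0.r1,P1.r0,P2.r0)
[SC] allowed = {(0,0,2,0) (0,0,2,2) (0,2,2,0) (0,2,2,2) (2,2,0,0) (2,2,0,2) (2,2,2,0) (2,2,2,2)}
[TSO] allowed = {(0,0,0,0) (0,0,0,2) (0,0,2,0) (0,0,2,2) (0,2,0,0) (0,2,0,2) (0,2,2,0) (0,2,2,2) (2,2,0,0) (2,2,0,2) (2,2,2,0) (2,2,2,2)}
[PSO] allowed = {(0,0,0,0) (0,0,0,2) (0,0,2,0) (0,0,2,2) (0,2,0,0) (0,2,0,2) (0,2,2,0) (0,2,2,2) (2,2,0,0) (2,2,0,2) (2,2,2,0) (2,2,2,2)}
target (0,0,2,0) ∈ {SC,TSO,PSO}

SC:yes TSO:yes PSO:yes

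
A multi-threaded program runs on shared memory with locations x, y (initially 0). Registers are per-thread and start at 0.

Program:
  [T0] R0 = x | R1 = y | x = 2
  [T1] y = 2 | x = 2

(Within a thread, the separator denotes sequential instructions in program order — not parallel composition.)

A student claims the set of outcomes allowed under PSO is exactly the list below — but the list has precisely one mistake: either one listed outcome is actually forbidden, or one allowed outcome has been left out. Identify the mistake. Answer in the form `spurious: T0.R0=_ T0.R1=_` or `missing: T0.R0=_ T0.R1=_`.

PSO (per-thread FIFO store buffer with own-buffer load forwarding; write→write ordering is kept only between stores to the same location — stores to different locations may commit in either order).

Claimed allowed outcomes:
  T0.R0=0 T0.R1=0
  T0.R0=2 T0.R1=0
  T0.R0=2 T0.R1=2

missing: T0.R0=0 T0.R1=2

outcome vector order: (T0.R0,T0.R1)
PSO: 4 outcomes — {<0 0>, <0 2>, <2 0>, <2 2>}
PSO∖claimed = {<0 2>}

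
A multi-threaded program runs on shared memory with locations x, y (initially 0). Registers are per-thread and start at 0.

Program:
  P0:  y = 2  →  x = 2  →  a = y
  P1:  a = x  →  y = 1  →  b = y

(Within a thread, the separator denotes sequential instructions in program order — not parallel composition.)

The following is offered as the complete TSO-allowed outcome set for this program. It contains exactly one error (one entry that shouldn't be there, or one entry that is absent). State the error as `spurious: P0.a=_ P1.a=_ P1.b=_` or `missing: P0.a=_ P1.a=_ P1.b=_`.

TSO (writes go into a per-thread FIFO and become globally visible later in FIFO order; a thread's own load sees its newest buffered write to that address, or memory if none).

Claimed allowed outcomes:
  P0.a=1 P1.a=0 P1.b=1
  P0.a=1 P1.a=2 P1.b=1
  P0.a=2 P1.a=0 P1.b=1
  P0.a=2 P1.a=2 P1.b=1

missing: P0.a=2 P1.a=0 P1.b=2

outcome vector order: (P0.a,P1.a,P1.b)
TSO: 5 outcomes — {<1 0 1> <1 2 1> <2 0 1> <2 0 2> <2 2 1>}
TSO∖claimed = {<2 0 2>}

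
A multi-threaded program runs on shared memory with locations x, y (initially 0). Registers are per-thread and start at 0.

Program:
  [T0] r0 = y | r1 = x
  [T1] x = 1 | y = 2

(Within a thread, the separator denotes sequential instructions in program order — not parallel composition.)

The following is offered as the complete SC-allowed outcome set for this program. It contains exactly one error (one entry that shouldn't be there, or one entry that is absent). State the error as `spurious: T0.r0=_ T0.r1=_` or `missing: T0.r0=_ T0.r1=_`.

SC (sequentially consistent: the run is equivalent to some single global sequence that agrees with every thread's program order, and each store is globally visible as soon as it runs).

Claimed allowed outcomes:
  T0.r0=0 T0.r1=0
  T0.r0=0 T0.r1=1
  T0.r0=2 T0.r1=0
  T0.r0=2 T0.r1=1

outcome vector order: (T0.r0,T0.r1)
[SC] allowed = {<0 0>, <0 1>, <2 1>}
claimed∖SC = {<2 0>}

spurious: T0.r0=2 T0.r1=0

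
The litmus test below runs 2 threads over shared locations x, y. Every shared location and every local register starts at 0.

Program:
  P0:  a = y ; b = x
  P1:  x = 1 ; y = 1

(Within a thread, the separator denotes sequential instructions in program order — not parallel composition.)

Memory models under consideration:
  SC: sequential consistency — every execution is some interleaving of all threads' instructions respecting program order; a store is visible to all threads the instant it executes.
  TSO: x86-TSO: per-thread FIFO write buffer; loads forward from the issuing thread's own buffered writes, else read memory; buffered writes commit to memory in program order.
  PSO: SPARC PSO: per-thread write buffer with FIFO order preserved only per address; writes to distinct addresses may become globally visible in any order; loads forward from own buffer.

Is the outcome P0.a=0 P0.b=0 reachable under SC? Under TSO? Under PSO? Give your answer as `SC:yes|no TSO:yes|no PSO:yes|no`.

outcome vector order: (P0.a,P0.b)
[SC] allowed = {(0,0), (0,1), (1,1)}
[TSO] allowed = {(0,0), (0,1), (1,1)}
[PSO] allowed = {(0,0), (0,1), (1,0), (1,1)}
target (0,0) ∈ {SC,TSO,PSO}

SC:yes TSO:yes PSO:yes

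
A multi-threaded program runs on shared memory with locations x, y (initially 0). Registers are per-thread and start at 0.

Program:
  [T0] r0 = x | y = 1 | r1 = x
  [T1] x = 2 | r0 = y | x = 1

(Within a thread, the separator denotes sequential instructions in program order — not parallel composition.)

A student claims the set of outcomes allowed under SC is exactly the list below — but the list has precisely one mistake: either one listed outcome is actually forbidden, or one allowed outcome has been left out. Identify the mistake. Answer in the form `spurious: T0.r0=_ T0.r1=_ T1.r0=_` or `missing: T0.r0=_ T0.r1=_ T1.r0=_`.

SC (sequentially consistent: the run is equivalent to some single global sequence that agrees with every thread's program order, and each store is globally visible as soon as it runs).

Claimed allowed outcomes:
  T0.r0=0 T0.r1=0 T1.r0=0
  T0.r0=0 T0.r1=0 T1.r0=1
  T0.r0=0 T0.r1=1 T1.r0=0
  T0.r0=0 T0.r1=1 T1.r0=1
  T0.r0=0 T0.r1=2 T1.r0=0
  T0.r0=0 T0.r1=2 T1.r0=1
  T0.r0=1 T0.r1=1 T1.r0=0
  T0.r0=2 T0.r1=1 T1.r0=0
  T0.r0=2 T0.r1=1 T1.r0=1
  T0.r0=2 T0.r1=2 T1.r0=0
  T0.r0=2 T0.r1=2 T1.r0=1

outcome vector order: (T0.r0,T0.r1,T1.r0)
SC: 10 outcomes — {(0,0,1), (0,1,0), (0,1,1), (0,2,0), (0,2,1), (1,1,0), (2,1,0), (2,1,1), (2,2,0), (2,2,1)}
claimed∖SC = {(0,0,0)}

spurious: T0.r0=0 T0.r1=0 T1.r0=0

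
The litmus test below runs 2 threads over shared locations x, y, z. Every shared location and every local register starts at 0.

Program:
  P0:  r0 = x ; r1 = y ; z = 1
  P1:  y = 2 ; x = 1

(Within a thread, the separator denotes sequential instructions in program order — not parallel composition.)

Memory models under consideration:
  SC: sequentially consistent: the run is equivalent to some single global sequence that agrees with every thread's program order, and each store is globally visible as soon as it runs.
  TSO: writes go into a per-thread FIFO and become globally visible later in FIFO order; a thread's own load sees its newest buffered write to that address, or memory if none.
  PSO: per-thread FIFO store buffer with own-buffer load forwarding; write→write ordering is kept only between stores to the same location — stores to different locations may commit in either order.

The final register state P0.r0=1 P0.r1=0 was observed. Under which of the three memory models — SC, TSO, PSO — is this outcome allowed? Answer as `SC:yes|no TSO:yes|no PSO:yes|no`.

outcome vector order: (P0.r0,P0.r1)
[SC] allowed = {0/0; 0/2; 1/2}
[TSO] allowed = {0/0; 0/2; 1/2}
[PSO] allowed = {0/0; 0/2; 1/0; 1/2}
target 1/0 ∈ {PSO}

SC:no TSO:no PSO:yes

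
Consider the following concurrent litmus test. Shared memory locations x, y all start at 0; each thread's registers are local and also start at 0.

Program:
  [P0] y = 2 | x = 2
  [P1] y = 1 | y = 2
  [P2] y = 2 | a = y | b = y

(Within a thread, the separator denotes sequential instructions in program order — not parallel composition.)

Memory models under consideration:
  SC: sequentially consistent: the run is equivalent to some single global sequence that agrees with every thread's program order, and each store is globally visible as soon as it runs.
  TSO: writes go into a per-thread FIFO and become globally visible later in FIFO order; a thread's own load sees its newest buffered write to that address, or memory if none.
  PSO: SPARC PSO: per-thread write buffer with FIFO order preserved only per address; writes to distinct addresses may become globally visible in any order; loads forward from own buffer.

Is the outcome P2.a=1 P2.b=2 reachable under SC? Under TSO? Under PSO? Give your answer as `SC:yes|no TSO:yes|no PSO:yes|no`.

SC:yes TSO:yes PSO:yes

outcome vector order: (P2.a,P2.b)
[SC] allowed = {<1 1>; <1 2>; <2 1>; <2 2>}
[TSO] allowed = {<1 1>; <1 2>; <2 1>; <2 2>}
[PSO] allowed = {<1 1>; <1 2>; <2 1>; <2 2>}
target <1 2> ∈ {SC,TSO,PSO}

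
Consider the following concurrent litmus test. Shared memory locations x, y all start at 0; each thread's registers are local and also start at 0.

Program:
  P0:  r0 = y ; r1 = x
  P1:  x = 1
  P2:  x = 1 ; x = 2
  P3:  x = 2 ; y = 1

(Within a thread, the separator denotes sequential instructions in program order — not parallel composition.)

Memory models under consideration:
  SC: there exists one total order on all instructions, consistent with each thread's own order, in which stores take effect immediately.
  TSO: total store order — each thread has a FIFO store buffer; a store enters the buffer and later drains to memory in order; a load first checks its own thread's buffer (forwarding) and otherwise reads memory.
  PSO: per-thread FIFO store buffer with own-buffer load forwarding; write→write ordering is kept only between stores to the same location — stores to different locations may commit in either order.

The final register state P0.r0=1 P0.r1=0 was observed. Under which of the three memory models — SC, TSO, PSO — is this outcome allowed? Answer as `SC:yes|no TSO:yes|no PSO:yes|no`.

SC:no TSO:no PSO:yes

outcome vector order: (P0.r0,P0.r1)
SC: 5 outcomes — {(0,0), (0,1), (0,2), (1,1), (1,2)}
TSO: 5 outcomes — {(0,0), (0,1), (0,2), (1,1), (1,2)}
PSO: 6 outcomes — {(0,0), (0,1), (0,2), (1,0), (1,1), (1,2)}
target (1,0) ∈ {PSO}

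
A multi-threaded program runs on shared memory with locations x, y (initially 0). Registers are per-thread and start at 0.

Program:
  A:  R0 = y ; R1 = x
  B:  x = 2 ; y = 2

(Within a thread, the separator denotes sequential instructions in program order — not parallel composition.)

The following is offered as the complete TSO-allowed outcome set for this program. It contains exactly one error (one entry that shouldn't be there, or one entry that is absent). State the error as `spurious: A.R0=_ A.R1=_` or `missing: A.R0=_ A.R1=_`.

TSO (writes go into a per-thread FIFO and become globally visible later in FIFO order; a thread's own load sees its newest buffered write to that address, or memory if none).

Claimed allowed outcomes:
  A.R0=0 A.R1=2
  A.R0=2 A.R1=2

missing: A.R0=0 A.R1=0

outcome vector order: (A.R0,A.R1)
TSO (3): <0 0>; <0 2>; <2 2>
TSO∖claimed = {<0 0>}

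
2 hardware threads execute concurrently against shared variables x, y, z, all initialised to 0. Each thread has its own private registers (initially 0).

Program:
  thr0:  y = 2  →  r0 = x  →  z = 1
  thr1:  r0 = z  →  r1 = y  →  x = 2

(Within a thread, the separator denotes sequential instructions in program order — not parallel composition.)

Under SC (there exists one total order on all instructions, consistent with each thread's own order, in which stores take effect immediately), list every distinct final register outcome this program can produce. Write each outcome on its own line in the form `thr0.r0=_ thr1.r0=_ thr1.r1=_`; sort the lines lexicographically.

thr0.r0=0 thr1.r0=0 thr1.r1=0
thr0.r0=0 thr1.r0=0 thr1.r1=2
thr0.r0=0 thr1.r0=1 thr1.r1=2
thr0.r0=2 thr1.r0=0 thr1.r1=0
thr0.r0=2 thr1.r0=0 thr1.r1=2

outcome vector order: (thr0.r0,thr1.r0,thr1.r1)
|SC outcomes| = 5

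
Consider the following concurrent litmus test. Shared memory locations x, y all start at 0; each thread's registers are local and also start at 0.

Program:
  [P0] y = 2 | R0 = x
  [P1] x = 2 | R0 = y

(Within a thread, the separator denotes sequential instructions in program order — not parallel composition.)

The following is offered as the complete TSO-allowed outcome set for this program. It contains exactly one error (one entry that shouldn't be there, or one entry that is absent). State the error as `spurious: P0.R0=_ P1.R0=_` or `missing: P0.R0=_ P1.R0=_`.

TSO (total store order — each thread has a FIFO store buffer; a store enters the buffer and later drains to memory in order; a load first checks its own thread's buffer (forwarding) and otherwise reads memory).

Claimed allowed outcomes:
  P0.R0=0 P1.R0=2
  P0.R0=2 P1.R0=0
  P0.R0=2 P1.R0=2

missing: P0.R0=0 P1.R0=0

outcome vector order: (P0.R0,P1.R0)
TSO: 4 outcomes — {00; 02; 20; 22}
TSO∖claimed = {00}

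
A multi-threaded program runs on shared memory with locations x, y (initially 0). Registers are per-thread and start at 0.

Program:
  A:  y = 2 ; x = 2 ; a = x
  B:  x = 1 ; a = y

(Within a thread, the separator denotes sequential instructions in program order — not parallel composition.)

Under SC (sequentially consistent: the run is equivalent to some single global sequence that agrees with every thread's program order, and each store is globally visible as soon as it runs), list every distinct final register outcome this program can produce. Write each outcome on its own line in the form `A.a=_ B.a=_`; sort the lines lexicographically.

A.a=1 B.a=2
A.a=2 B.a=0
A.a=2 B.a=2

outcome vector order: (A.a,B.a)
|SC outcomes| = 3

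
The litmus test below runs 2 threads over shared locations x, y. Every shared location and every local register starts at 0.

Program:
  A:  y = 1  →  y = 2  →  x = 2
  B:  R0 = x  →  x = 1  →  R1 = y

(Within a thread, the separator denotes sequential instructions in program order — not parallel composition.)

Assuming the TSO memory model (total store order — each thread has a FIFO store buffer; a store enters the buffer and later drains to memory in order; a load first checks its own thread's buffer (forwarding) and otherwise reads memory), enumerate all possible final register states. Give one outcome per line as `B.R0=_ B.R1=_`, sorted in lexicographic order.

B.R0=0 B.R1=0
B.R0=0 B.R1=1
B.R0=0 B.R1=2
B.R0=2 B.R1=2

outcome vector order: (B.R0,B.R1)
|TSO outcomes| = 4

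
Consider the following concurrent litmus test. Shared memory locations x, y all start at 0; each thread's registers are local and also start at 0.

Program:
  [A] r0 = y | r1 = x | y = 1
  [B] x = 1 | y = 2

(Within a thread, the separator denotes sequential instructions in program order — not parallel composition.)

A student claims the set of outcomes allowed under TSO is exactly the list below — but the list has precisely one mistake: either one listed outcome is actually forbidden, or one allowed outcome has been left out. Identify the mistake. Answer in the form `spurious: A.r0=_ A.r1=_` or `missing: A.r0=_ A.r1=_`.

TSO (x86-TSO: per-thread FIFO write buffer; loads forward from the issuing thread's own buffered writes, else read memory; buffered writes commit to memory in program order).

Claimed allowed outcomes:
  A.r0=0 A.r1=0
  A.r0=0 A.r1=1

missing: A.r0=2 A.r1=1

outcome vector order: (A.r0,A.r1)
TSO: 3 outcomes — {0/0, 0/1, 2/1}
TSO∖claimed = {2/1}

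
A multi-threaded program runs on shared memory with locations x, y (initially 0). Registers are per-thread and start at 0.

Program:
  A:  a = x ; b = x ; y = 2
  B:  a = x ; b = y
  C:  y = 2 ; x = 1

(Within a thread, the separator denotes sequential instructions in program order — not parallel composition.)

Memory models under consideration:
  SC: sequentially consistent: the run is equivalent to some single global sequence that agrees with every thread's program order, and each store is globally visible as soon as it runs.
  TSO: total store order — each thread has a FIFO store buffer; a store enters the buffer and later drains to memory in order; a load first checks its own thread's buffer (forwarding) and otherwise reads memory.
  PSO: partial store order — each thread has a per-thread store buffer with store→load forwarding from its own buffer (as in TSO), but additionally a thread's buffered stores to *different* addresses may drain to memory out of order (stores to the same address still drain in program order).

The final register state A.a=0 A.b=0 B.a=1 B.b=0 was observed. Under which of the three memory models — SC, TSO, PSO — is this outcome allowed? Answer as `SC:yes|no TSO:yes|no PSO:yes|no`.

outcome vector order: (A.a,A.b,B.a,B.b)
SC (9): 0000; 0002; 0012; 0100; 0102; 0112; 1100; 1102; 1112
TSO (9): 0000; 0002; 0012; 0100; 0102; 0112; 1100; 1102; 1112
PSO (12): 0000; 0002; 0010; 0012; 0100; 0102; 0110; 0112; 1100; 1102; 1110; 1112
target 0010 ∈ {PSO}

SC:no TSO:no PSO:yes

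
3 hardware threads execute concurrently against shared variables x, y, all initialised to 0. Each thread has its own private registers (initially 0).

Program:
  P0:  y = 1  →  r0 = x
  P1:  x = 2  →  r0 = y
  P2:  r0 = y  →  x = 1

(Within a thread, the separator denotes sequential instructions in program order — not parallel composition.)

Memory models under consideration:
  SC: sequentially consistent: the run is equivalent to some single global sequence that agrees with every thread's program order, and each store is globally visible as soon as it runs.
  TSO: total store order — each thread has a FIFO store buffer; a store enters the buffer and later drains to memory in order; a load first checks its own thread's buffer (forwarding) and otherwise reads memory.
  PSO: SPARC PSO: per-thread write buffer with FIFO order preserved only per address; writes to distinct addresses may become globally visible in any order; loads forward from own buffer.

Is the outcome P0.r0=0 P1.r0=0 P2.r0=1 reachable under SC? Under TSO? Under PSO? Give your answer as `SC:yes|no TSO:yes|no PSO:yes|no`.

SC:no TSO:yes PSO:yes

outcome vector order: (P0.r0,P1.r0,P2.r0)
SC (10): 0/1/0 0/1/1 1/0/0 1/0/1 1/1/0 1/1/1 2/0/0 2/0/1 2/1/0 2/1/1
TSO (12): 0/0/0 0/0/1 0/1/0 0/1/1 1/0/0 1/0/1 1/1/0 1/1/1 2/0/0 2/0/1 2/1/0 2/1/1
PSO (12): 0/0/0 0/0/1 0/1/0 0/1/1 1/0/0 1/0/1 1/1/0 1/1/1 2/0/0 2/0/1 2/1/0 2/1/1
target 0/0/1 ∈ {TSO,PSO}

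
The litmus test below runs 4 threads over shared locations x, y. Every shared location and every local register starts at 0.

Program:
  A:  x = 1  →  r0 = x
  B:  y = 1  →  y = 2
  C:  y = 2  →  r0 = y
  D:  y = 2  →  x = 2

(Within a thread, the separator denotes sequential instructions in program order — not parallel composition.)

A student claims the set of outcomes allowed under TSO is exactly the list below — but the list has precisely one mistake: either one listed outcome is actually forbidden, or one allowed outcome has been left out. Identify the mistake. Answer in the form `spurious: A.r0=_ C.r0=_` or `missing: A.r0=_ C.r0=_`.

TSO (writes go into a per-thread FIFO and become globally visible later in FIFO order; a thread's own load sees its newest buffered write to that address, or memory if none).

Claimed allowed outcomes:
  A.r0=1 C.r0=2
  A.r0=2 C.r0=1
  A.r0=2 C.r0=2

outcome vector order: (A.r0,C.r0)
under TSO → 11 12 21 22
TSO∖claimed = {11}

missing: A.r0=1 C.r0=1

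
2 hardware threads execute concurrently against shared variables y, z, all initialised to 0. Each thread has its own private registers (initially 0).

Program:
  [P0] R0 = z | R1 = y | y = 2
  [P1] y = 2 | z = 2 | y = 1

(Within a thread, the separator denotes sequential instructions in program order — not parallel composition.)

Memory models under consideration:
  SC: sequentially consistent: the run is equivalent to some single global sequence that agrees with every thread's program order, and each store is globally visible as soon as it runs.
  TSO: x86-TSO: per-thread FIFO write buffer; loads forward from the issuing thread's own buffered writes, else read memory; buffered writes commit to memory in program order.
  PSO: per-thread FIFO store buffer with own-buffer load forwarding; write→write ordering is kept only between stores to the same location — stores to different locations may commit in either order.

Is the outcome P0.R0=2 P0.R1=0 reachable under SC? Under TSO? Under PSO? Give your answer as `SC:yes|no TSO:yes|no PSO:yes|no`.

outcome vector order: (P0.R0,P0.R1)
under SC → 0/0 0/1 0/2 2/1 2/2
under TSO → 0/0 0/1 0/2 2/1 2/2
under PSO → 0/0 0/1 0/2 2/0 2/1 2/2
target 2/0 ∈ {PSO}

SC:no TSO:no PSO:yes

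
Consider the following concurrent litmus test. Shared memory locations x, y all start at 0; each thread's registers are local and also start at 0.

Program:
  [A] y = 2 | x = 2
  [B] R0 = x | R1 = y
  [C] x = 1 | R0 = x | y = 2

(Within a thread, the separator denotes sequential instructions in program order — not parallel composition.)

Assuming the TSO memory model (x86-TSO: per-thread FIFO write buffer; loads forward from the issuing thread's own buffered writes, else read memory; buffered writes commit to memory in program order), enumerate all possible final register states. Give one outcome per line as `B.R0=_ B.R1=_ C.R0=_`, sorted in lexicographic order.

outcome vector order: (B.R0,B.R1,C.R0)
|TSO outcomes| = 10

B.R0=0 B.R1=0 C.R0=1
B.R0=0 B.R1=0 C.R0=2
B.R0=0 B.R1=2 C.R0=1
B.R0=0 B.R1=2 C.R0=2
B.R0=1 B.R1=0 C.R0=1
B.R0=1 B.R1=0 C.R0=2
B.R0=1 B.R1=2 C.R0=1
B.R0=1 B.R1=2 C.R0=2
B.R0=2 B.R1=2 C.R0=1
B.R0=2 B.R1=2 C.R0=2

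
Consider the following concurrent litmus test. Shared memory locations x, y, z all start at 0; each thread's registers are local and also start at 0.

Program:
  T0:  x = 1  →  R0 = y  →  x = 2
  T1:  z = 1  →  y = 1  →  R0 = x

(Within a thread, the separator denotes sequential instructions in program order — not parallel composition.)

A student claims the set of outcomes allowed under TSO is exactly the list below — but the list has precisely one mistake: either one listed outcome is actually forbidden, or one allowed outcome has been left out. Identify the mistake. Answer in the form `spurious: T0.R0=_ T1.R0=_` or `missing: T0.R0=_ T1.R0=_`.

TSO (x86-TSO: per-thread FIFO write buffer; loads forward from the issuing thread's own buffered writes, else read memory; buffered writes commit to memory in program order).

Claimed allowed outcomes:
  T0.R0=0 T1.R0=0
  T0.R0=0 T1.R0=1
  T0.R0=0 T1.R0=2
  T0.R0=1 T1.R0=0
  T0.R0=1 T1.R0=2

outcome vector order: (T0.R0,T1.R0)
under TSO → 00 01 02 10 11 12
TSO∖claimed = {11}

missing: T0.R0=1 T1.R0=1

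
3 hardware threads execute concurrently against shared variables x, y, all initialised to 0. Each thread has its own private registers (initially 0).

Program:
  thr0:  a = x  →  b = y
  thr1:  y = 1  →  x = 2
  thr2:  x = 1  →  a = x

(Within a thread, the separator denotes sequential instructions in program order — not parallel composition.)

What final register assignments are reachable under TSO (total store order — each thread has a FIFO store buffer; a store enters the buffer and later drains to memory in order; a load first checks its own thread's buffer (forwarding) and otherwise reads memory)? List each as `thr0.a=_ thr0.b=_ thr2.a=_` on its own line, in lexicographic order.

outcome vector order: (thr0.a,thr0.b,thr2.a)
|TSO outcomes| = 10

thr0.a=0 thr0.b=0 thr2.a=1
thr0.a=0 thr0.b=0 thr2.a=2
thr0.a=0 thr0.b=1 thr2.a=1
thr0.a=0 thr0.b=1 thr2.a=2
thr0.a=1 thr0.b=0 thr2.a=1
thr0.a=1 thr0.b=0 thr2.a=2
thr0.a=1 thr0.b=1 thr2.a=1
thr0.a=1 thr0.b=1 thr2.a=2
thr0.a=2 thr0.b=1 thr2.a=1
thr0.a=2 thr0.b=1 thr2.a=2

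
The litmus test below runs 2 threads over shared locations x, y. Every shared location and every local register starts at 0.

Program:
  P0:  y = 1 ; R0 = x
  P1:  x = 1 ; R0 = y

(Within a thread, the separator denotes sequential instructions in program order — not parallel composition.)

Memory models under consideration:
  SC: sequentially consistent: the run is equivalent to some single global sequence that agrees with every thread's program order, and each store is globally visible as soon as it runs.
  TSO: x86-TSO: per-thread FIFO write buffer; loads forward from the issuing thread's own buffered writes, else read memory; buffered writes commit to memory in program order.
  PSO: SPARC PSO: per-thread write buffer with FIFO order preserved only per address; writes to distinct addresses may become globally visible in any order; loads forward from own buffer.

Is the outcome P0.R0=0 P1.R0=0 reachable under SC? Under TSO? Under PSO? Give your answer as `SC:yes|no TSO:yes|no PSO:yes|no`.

SC:no TSO:yes PSO:yes

outcome vector order: (P0.R0,P1.R0)
SC (3): (0,1), (1,0), (1,1)
TSO (4): (0,0), (0,1), (1,0), (1,1)
PSO (4): (0,0), (0,1), (1,0), (1,1)
target (0,0) ∈ {TSO,PSO}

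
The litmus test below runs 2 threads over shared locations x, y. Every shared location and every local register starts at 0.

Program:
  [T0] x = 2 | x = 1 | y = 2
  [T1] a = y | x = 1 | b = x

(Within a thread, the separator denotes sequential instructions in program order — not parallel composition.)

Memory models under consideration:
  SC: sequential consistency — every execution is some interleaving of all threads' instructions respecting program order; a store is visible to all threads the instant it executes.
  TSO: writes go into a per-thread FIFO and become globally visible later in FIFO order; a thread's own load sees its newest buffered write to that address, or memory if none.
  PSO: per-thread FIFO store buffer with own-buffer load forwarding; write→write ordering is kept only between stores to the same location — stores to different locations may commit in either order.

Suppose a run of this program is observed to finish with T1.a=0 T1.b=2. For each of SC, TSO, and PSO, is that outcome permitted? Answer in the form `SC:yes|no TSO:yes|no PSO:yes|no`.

outcome vector order: (T1.a,T1.b)
SC: 3 outcomes — {<0 1>; <0 2>; <2 1>}
TSO: 3 outcomes — {<0 1>; <0 2>; <2 1>}
PSO: 4 outcomes — {<0 1>; <0 2>; <2 1>; <2 2>}
target <0 2> ∈ {SC,TSO,PSO}

SC:yes TSO:yes PSO:yes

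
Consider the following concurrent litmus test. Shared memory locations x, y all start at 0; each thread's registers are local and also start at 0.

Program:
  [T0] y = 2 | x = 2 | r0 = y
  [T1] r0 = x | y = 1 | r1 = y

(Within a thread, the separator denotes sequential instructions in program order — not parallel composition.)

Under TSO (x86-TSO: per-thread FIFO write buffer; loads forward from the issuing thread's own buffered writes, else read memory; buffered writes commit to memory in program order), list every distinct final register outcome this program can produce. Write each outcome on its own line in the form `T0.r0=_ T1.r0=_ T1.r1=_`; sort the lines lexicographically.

outcome vector order: (T0.r0,T1.r0,T1.r1)
|TSO outcomes| = 5

T0.r0=1 T1.r0=0 T1.r1=1
T0.r0=1 T1.r0=2 T1.r1=1
T0.r0=2 T1.r0=0 T1.r1=1
T0.r0=2 T1.r0=0 T1.r1=2
T0.r0=2 T1.r0=2 T1.r1=1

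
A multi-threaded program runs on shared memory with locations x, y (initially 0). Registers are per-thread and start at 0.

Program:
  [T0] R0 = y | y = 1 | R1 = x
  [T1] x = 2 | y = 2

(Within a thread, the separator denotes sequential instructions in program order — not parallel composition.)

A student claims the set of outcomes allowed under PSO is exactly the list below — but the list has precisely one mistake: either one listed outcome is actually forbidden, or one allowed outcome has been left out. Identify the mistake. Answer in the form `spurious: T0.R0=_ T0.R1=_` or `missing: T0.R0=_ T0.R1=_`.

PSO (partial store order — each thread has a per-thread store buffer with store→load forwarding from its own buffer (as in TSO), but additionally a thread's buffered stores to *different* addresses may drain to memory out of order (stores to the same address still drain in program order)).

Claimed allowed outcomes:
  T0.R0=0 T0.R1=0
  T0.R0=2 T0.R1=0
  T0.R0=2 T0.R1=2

outcome vector order: (T0.R0,T0.R1)
[PSO] allowed = {0/0, 0/2, 2/0, 2/2}
PSO∖claimed = {0/2}

missing: T0.R0=0 T0.R1=2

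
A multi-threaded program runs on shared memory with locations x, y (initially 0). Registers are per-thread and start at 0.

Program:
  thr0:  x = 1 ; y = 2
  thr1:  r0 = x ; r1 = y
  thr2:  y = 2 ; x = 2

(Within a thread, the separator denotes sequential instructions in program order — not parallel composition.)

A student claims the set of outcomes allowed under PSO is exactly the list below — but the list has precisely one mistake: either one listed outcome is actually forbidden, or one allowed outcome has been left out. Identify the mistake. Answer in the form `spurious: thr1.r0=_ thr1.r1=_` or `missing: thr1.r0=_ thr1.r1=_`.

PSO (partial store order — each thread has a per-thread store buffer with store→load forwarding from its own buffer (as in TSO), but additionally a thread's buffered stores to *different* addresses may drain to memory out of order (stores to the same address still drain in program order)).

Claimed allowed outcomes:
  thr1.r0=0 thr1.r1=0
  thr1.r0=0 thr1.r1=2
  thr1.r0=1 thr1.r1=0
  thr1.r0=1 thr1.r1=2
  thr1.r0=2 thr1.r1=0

outcome vector order: (thr1.r0,thr1.r1)
under PSO → <0 0> <0 2> <1 0> <1 2> <2 0> <2 2>
PSO∖claimed = {<2 2>}

missing: thr1.r0=2 thr1.r1=2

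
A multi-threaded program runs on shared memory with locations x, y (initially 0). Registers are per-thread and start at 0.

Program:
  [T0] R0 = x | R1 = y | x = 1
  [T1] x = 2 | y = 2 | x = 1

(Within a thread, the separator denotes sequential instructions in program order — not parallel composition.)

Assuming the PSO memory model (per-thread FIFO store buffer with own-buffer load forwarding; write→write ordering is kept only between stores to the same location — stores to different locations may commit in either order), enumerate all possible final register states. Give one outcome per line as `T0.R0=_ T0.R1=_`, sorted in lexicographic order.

T0.R0=0 T0.R1=0
T0.R0=0 T0.R1=2
T0.R0=1 T0.R1=0
T0.R0=1 T0.R1=2
T0.R0=2 T0.R1=0
T0.R0=2 T0.R1=2

outcome vector order: (T0.R0,T0.R1)
|PSO outcomes| = 6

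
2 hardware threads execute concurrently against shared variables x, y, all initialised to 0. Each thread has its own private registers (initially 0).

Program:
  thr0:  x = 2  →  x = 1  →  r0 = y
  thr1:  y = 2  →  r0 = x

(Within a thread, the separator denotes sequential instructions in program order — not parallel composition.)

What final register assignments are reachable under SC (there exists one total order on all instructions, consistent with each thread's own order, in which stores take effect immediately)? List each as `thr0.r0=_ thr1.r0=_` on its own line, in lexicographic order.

outcome vector order: (thr0.r0,thr1.r0)
|SC outcomes| = 4

thr0.r0=0 thr1.r0=1
thr0.r0=2 thr1.r0=0
thr0.r0=2 thr1.r0=1
thr0.r0=2 thr1.r0=2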